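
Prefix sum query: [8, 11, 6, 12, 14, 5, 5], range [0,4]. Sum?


Prefix sums: [0, 8, 19, 25, 37, 51, 56, 61]
Sum[0..4] = prefix[5] - prefix[0] = 51 - 0 = 51


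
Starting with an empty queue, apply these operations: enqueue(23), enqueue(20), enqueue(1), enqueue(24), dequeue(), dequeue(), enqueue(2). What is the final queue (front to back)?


enqueue(23) -> [23]
enqueue(20) -> [23, 20]
enqueue(1) -> [23, 20, 1]
enqueue(24) -> [23, 20, 1, 24]
dequeue() returns 23 -> [20, 1, 24]
dequeue() returns 20 -> [1, 24]
enqueue(2) -> [1, 24, 2]
Final queue (front to back): [1, 24, 2]


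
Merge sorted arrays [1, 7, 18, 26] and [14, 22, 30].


Compare heads, take smaller each step.
Merged: [1, 7, 14, 18, 22, 26, 30]


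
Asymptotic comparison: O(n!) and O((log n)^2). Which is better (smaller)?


polylogarithmic grows slower than factorial
O((log n)^2) is asymptotically smaller; O(n!) grows faster


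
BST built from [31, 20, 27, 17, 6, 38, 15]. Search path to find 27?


BST root = 31
Search for 27: compare at each node
Path: [31, 20, 27]


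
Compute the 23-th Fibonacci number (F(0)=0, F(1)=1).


F(n)=F(n-1)+F(n-2)
...F(21)=10946, F(22)=17711, F(23)=28657


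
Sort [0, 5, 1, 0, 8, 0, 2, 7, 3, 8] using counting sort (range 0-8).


Count array: [3, 1, 1, 1, 0, 1, 0, 1, 2]
Reconstruct: [0, 0, 0, 1, 2, 3, 5, 7, 8, 8]


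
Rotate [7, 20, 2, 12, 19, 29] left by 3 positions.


Left rotate by 3: [12, 19, 29, 7, 20, 2]


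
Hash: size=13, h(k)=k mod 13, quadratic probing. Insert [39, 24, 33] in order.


Insertions: 39->slot 0; 24->slot 11; 33->slot 7
Table: [39, None, None, None, None, None, None, 33, None, None, None, 24, None]


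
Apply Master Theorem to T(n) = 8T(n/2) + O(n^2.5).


a=8, b=2, c=2.5. log_2(8)=3 > c=2.5. Case 1: O(n^log_b(a)) = O(n^3)
Complexity: O(n^3)


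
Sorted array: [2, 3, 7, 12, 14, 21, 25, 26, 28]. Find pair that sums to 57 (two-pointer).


Two pointers: lo=0, hi=8
No pair sums to 57


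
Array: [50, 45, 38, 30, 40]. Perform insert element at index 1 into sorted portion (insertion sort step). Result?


After one pass: [45, 50, 38, 30, 40]


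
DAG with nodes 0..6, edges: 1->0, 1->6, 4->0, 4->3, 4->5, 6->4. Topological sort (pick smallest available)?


Kahn's algorithm, process smallest node first
Order: [1, 2, 6, 4, 0, 3, 5]


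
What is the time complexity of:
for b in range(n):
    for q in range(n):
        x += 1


Per nesting level: O(n) * O(n) = O(n^2)
Complexity: O(n^2)


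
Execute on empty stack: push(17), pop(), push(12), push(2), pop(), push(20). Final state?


push(17) -> [17]
pop() returns 17 -> []
push(12) -> [12]
push(2) -> [12, 2]
pop() returns 2 -> [12]
push(20) -> [12, 20]
Final stack (bottom to top): [12, 20]


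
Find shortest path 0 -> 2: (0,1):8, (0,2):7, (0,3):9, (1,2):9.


Dijkstra from 0:
Distances: {0: 0, 1: 8, 2: 7, 3: 9}
Shortest distance to 2 = 7, path = [0, 2]


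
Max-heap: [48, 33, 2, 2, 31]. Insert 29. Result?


Append 29: [48, 33, 2, 2, 31, 29]
Bubble up: swap idx 5(29) with idx 2(2)
Result: [48, 33, 29, 2, 31, 2]


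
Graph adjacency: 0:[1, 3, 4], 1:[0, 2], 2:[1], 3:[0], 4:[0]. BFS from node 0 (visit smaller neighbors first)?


BFS queue: start with [0]
Visit order: [0, 1, 3, 4, 2]


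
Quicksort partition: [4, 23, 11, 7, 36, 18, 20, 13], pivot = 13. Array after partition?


Elements <= 13 go left of pivot.
Result: [4, 11, 7, 13, 36, 18, 20, 23], pivot at index 3


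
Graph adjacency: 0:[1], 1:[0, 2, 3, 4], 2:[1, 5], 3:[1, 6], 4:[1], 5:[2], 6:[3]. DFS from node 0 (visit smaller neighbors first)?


DFS stack-based: start with [0]
Visit order: [0, 1, 2, 5, 3, 6, 4]


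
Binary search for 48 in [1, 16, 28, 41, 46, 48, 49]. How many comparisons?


Search for 48:
[0,6] mid=3 arr[3]=41
[4,6] mid=5 arr[5]=48
Total: 2 comparisons


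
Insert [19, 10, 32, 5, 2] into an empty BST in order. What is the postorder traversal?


Root = 19; build tree by BST insertion.
Postorder traversal: [2, 5, 10, 32, 19]


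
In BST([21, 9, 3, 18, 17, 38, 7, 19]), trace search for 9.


BST root = 21
Search for 9: compare at each node
Path: [21, 9]


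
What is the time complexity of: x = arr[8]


Analysis: constant-time operation, no loop
Complexity: O(1)


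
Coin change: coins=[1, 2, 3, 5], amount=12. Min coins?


dp[0]=0; dp[i]=1+min(dp[i-c] for c in coins)
...dp[7]=2, dp[8]=2, dp[9]=3, dp[10]=2, dp[11]=3, dp[12]=3
Minimum coins for 12 = 3


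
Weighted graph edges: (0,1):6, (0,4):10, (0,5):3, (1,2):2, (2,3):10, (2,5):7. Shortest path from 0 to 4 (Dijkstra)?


Dijkstra from 0:
Distances: {0: 0, 1: 6, 2: 8, 3: 18, 4: 10, 5: 3}
Shortest distance to 4 = 10, path = [0, 4]


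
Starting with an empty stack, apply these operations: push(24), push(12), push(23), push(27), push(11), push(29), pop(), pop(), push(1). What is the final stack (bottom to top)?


push(24) -> [24]
push(12) -> [24, 12]
push(23) -> [24, 12, 23]
push(27) -> [24, 12, 23, 27]
push(11) -> [24, 12, 23, 27, 11]
push(29) -> [24, 12, 23, 27, 11, 29]
pop() returns 29 -> [24, 12, 23, 27, 11]
pop() returns 11 -> [24, 12, 23, 27]
push(1) -> [24, 12, 23, 27, 1]
Final stack (bottom to top): [24, 12, 23, 27, 1]


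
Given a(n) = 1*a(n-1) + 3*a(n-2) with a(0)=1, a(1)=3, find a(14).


Build bottom-up:
...a(12)=26529, a(13)=61107, a(14)=1*61107+3*26529=140694


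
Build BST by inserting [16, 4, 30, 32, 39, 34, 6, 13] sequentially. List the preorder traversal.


Root = 16; build tree by BST insertion.
Preorder traversal: [16, 4, 6, 13, 30, 32, 39, 34]


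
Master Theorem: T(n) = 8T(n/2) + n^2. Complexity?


a=8, b=2, c=2. log_2(8)=3 > c=2. Case 1: O(n^log_b(a)) = O(n^3)
Complexity: O(n^3)


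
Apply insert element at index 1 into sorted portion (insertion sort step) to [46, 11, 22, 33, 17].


After one pass: [11, 46, 22, 33, 17]


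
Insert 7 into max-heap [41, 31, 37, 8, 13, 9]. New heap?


Append 7: [41, 31, 37, 8, 13, 9, 7]
Bubble up: no swaps needed
Result: [41, 31, 37, 8, 13, 9, 7]


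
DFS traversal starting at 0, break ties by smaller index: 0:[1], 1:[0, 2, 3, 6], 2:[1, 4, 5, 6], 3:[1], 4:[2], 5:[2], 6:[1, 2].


DFS stack-based: start with [0]
Visit order: [0, 1, 2, 4, 5, 6, 3]


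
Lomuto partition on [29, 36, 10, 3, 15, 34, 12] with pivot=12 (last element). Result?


Elements <= 12 go left of pivot.
Result: [10, 3, 12, 36, 15, 34, 29], pivot at index 2


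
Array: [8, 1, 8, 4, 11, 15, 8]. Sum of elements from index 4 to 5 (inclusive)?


Prefix sums: [0, 8, 9, 17, 21, 32, 47, 55]
Sum[4..5] = prefix[6] - prefix[4] = 47 - 21 = 26


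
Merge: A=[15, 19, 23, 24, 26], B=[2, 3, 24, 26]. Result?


Compare heads, take smaller each step.
Merged: [2, 3, 15, 19, 23, 24, 24, 26, 26]


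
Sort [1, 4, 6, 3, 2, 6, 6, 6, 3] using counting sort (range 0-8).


Count array: [0, 1, 1, 2, 1, 0, 4, 0, 0]
Reconstruct: [1, 2, 3, 3, 4, 6, 6, 6, 6]


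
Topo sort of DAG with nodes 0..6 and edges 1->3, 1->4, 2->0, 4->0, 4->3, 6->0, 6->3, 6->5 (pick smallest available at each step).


Kahn's algorithm, process smallest node first
Order: [1, 2, 4, 6, 0, 3, 5]


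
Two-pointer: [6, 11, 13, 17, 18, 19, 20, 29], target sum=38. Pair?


Two pointers: lo=0, hi=7
Found pair: (18, 20) summing to 38


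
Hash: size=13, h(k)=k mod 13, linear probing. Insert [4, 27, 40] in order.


Insertions: 4->slot 4; 27->slot 1; 40->slot 2
Table: [None, 27, 40, None, 4, None, None, None, None, None, None, None, None]


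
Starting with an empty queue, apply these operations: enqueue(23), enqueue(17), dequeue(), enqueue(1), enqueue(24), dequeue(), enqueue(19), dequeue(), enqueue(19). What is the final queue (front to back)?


enqueue(23) -> [23]
enqueue(17) -> [23, 17]
dequeue() returns 23 -> [17]
enqueue(1) -> [17, 1]
enqueue(24) -> [17, 1, 24]
dequeue() returns 17 -> [1, 24]
enqueue(19) -> [1, 24, 19]
dequeue() returns 1 -> [24, 19]
enqueue(19) -> [24, 19, 19]
Final queue (front to back): [24, 19, 19]


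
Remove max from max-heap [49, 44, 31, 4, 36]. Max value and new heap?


Max = 49
Replace root with last, heapify down
Resulting heap: [44, 36, 31, 4]


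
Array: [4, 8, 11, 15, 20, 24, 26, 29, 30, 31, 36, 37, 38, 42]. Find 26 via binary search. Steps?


Search for 26:
[0,13] mid=6 arr[6]=26
Total: 1 comparisons


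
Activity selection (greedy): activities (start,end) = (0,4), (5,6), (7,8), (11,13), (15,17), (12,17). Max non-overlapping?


Greedy: pick earliest-ending, then skip overlaps.
Selected (5 activities): [(0, 4), (5, 6), (7, 8), (11, 13), (15, 17)]


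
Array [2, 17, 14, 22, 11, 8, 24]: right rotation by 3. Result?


Right rotate by 3: [11, 8, 24, 2, 17, 14, 22]


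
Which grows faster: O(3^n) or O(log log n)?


double-logarithmic grows slower than exponential (base 3)
O(log log n) is asymptotically smaller; O(3^n) grows faster


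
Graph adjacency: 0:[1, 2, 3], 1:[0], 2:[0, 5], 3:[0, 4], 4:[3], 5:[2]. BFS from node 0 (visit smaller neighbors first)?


BFS queue: start with [0]
Visit order: [0, 1, 2, 3, 5, 4]


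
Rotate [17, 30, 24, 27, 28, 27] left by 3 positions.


Left rotate by 3: [27, 28, 27, 17, 30, 24]


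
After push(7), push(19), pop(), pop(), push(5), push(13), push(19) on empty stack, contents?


push(7) -> [7]
push(19) -> [7, 19]
pop() returns 19 -> [7]
pop() returns 7 -> []
push(5) -> [5]
push(13) -> [5, 13]
push(19) -> [5, 13, 19]
Final stack (bottom to top): [5, 13, 19]


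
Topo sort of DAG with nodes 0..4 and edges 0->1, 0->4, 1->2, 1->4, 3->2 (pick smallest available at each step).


Kahn's algorithm, process smallest node first
Order: [0, 1, 3, 2, 4]


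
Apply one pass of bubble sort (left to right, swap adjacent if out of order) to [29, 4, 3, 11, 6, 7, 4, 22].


After one pass: [4, 3, 11, 6, 7, 4, 22, 29]


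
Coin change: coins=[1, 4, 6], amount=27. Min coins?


dp[0]=0; dp[i]=1+min(dp[i-c] for c in coins)
...dp[22]=4, dp[23]=5, dp[24]=4, dp[25]=5, dp[26]=5, dp[27]=6
Minimum coins for 27 = 6


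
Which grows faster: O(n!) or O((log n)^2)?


polylogarithmic grows slower than factorial
O((log n)^2) is asymptotically smaller; O(n!) grows faster


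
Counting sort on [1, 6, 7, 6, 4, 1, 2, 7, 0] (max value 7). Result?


Count array: [1, 2, 1, 0, 1, 0, 2, 2]
Reconstruct: [0, 1, 1, 2, 4, 6, 6, 7, 7]


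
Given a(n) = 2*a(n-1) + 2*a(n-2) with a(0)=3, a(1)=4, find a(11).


Build bottom-up:
...a(9)=15168, a(10)=41440, a(11)=2*41440+2*15168=113216


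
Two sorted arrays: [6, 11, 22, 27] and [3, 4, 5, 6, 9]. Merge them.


Compare heads, take smaller each step.
Merged: [3, 4, 5, 6, 6, 9, 11, 22, 27]


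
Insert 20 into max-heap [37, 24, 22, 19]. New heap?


Append 20: [37, 24, 22, 19, 20]
Bubble up: no swaps needed
Result: [37, 24, 22, 19, 20]


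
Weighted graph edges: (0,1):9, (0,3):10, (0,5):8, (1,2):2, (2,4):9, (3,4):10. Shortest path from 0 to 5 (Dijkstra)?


Dijkstra from 0:
Distances: {0: 0, 1: 9, 2: 11, 3: 10, 4: 20, 5: 8}
Shortest distance to 5 = 8, path = [0, 5]


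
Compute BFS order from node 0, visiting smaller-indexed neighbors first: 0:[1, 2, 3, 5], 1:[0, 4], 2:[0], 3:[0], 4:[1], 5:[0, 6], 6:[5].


BFS queue: start with [0]
Visit order: [0, 1, 2, 3, 5, 4, 6]


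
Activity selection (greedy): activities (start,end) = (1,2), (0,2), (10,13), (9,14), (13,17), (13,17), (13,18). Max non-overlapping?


Greedy: pick earliest-ending, then skip overlaps.
Selected (3 activities): [(1, 2), (10, 13), (13, 17)]


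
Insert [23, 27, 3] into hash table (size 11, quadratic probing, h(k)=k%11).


Insertions: 23->slot 1; 27->slot 5; 3->slot 3
Table: [None, 23, None, 3, None, 27, None, None, None, None, None]


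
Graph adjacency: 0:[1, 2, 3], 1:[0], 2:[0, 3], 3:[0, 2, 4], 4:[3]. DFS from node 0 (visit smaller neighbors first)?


DFS stack-based: start with [0]
Visit order: [0, 1, 2, 3, 4]


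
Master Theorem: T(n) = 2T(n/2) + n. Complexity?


a=2, b=2, c=1. log_2(2)=1 = c=1. Case 2: O(n^c log n) = O(n log n)
Complexity: O(n log n)


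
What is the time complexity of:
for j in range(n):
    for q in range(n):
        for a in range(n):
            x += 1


Per nesting level: O(n) * O(n) * O(n) = O(n^3)
Complexity: O(n^3)


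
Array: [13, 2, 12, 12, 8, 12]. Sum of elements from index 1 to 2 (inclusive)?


Prefix sums: [0, 13, 15, 27, 39, 47, 59]
Sum[1..2] = prefix[3] - prefix[1] = 27 - 13 = 14


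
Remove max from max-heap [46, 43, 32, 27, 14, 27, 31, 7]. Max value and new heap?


Max = 46
Replace root with last, heapify down
Resulting heap: [43, 27, 32, 7, 14, 27, 31]


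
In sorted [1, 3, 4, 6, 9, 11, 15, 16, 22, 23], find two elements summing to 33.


Two pointers: lo=0, hi=9
Found pair: (11, 22) summing to 33


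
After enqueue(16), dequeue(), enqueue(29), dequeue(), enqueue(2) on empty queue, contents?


enqueue(16) -> [16]
dequeue() returns 16 -> []
enqueue(29) -> [29]
dequeue() returns 29 -> []
enqueue(2) -> [2]
Final queue (front to back): [2]


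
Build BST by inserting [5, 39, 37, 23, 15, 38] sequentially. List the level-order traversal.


Root = 5; build tree by BST insertion.
Level-Order traversal: [5, 39, 37, 23, 38, 15]


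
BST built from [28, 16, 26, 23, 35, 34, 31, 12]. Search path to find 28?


BST root = 28
Search for 28: compare at each node
Path: [28]


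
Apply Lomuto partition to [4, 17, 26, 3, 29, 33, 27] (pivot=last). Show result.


Elements <= 27 go left of pivot.
Result: [4, 17, 26, 3, 27, 33, 29], pivot at index 4


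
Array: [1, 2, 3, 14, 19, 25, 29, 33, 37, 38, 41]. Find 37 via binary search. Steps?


Search for 37:
[0,10] mid=5 arr[5]=25
[6,10] mid=8 arr[8]=37
Total: 2 comparisons


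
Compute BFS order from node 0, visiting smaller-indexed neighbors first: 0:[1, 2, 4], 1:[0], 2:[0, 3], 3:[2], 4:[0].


BFS queue: start with [0]
Visit order: [0, 1, 2, 4, 3]


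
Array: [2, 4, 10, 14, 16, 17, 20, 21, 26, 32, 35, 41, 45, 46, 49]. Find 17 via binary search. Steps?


Search for 17:
[0,14] mid=7 arr[7]=21
[0,6] mid=3 arr[3]=14
[4,6] mid=5 arr[5]=17
Total: 3 comparisons


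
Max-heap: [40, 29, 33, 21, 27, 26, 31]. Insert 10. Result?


Append 10: [40, 29, 33, 21, 27, 26, 31, 10]
Bubble up: no swaps needed
Result: [40, 29, 33, 21, 27, 26, 31, 10]


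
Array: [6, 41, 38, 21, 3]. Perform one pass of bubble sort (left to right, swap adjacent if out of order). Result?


After one pass: [6, 38, 21, 3, 41]


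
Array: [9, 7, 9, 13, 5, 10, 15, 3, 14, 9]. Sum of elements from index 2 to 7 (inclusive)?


Prefix sums: [0, 9, 16, 25, 38, 43, 53, 68, 71, 85, 94]
Sum[2..7] = prefix[8] - prefix[2] = 71 - 16 = 55


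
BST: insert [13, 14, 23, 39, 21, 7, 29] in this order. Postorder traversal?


Root = 13; build tree by BST insertion.
Postorder traversal: [7, 21, 29, 39, 23, 14, 13]


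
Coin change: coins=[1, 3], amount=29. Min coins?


dp[0]=0; dp[i]=1+min(dp[i-c] for c in coins)
...dp[24]=8, dp[25]=9, dp[26]=10, dp[27]=9, dp[28]=10, dp[29]=11
Minimum coins for 29 = 11


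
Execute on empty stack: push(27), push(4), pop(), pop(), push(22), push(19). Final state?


push(27) -> [27]
push(4) -> [27, 4]
pop() returns 4 -> [27]
pop() returns 27 -> []
push(22) -> [22]
push(19) -> [22, 19]
Final stack (bottom to top): [22, 19]


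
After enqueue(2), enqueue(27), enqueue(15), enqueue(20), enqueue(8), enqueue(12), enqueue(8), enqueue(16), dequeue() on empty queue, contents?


enqueue(2) -> [2]
enqueue(27) -> [2, 27]
enqueue(15) -> [2, 27, 15]
enqueue(20) -> [2, 27, 15, 20]
enqueue(8) -> [2, 27, 15, 20, 8]
enqueue(12) -> [2, 27, 15, 20, 8, 12]
enqueue(8) -> [2, 27, 15, 20, 8, 12, 8]
enqueue(16) -> [2, 27, 15, 20, 8, 12, 8, 16]
dequeue() returns 2 -> [27, 15, 20, 8, 12, 8, 16]
Final queue (front to back): [27, 15, 20, 8, 12, 8, 16]


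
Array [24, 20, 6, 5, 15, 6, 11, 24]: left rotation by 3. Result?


Left rotate by 3: [5, 15, 6, 11, 24, 24, 20, 6]


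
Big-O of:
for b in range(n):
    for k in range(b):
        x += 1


Per nesting level: O(n) * O(n) [triangular over b] = O(n^2)
Complexity: O(n^2)


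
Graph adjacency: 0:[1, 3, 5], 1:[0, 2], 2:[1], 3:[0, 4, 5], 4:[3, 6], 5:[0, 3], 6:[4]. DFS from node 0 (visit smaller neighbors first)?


DFS stack-based: start with [0]
Visit order: [0, 1, 2, 3, 4, 6, 5]


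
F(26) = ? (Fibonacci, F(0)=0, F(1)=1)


F(n)=F(n-1)+F(n-2)
...F(24)=46368, F(25)=75025, F(26)=121393


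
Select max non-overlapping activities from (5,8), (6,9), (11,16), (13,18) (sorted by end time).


Greedy: pick earliest-ending, then skip overlaps.
Selected (2 activities): [(5, 8), (11, 16)]


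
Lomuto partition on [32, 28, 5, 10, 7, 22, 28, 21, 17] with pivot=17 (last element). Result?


Elements <= 17 go left of pivot.
Result: [5, 10, 7, 17, 32, 22, 28, 21, 28], pivot at index 3


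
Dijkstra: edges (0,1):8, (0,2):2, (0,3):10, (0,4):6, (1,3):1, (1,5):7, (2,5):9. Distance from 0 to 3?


Dijkstra from 0:
Distances: {0: 0, 1: 8, 2: 2, 3: 9, 4: 6, 5: 11}
Shortest distance to 3 = 9, path = [0, 1, 3]


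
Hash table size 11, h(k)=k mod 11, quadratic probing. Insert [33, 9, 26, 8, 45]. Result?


Insertions: 33->slot 0; 9->slot 9; 26->slot 4; 8->slot 8; 45->slot 1
Table: [33, 45, None, None, 26, None, None, None, 8, 9, None]


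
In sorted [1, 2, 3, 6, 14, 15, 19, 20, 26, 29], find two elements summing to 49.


Two pointers: lo=0, hi=9
Found pair: (20, 29) summing to 49


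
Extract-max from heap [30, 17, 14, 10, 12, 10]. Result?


Max = 30
Replace root with last, heapify down
Resulting heap: [17, 12, 14, 10, 10]


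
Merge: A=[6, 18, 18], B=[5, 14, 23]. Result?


Compare heads, take smaller each step.
Merged: [5, 6, 14, 18, 18, 23]


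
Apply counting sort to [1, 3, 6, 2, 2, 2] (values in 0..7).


Count array: [0, 1, 3, 1, 0, 0, 1, 0]
Reconstruct: [1, 2, 2, 2, 3, 6]


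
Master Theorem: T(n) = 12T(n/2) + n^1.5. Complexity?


a=12, b=2, c=1.5. log_2(12)=3.585 > c=1.5. Case 1: O(n^log_b(a)) = O(n^3.585)
Complexity: O(n^3.585)


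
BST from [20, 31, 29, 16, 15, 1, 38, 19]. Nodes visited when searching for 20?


BST root = 20
Search for 20: compare at each node
Path: [20]


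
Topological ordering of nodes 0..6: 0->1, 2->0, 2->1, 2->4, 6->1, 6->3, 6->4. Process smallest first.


Kahn's algorithm, process smallest node first
Order: [2, 0, 5, 6, 1, 3, 4]


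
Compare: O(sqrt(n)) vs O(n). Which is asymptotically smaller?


sublinear grows slower than linear
O(sqrt(n)) is asymptotically smaller; O(n) grows faster


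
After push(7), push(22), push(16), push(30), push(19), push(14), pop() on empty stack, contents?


push(7) -> [7]
push(22) -> [7, 22]
push(16) -> [7, 22, 16]
push(30) -> [7, 22, 16, 30]
push(19) -> [7, 22, 16, 30, 19]
push(14) -> [7, 22, 16, 30, 19, 14]
pop() returns 14 -> [7, 22, 16, 30, 19]
Final stack (bottom to top): [7, 22, 16, 30, 19]


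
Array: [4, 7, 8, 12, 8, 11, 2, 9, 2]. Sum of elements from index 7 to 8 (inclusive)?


Prefix sums: [0, 4, 11, 19, 31, 39, 50, 52, 61, 63]
Sum[7..8] = prefix[9] - prefix[7] = 63 - 52 = 11


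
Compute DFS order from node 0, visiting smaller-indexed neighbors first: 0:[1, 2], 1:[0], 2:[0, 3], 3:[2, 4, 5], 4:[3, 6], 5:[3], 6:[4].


DFS stack-based: start with [0]
Visit order: [0, 1, 2, 3, 4, 6, 5]


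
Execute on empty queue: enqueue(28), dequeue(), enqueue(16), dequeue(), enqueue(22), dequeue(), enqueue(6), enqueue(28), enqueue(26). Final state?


enqueue(28) -> [28]
dequeue() returns 28 -> []
enqueue(16) -> [16]
dequeue() returns 16 -> []
enqueue(22) -> [22]
dequeue() returns 22 -> []
enqueue(6) -> [6]
enqueue(28) -> [6, 28]
enqueue(26) -> [6, 28, 26]
Final queue (front to back): [6, 28, 26]


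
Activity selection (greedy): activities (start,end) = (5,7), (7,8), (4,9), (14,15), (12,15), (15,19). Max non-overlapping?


Greedy: pick earliest-ending, then skip overlaps.
Selected (4 activities): [(5, 7), (7, 8), (14, 15), (15, 19)]


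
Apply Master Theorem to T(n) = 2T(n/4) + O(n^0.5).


a=2, b=4, c=0.5. log_4(2)=0.5 = c=0.5. Case 2: O(n^c log n) = O(sqrt(n) log n)
Complexity: O(sqrt(n) log n)


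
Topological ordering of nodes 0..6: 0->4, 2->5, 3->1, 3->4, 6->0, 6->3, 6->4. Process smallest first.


Kahn's algorithm, process smallest node first
Order: [2, 5, 6, 0, 3, 1, 4]


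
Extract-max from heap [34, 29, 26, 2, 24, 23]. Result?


Max = 34
Replace root with last, heapify down
Resulting heap: [29, 24, 26, 2, 23]


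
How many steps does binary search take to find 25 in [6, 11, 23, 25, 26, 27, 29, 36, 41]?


Search for 25:
[0,8] mid=4 arr[4]=26
[0,3] mid=1 arr[1]=11
[2,3] mid=2 arr[2]=23
[3,3] mid=3 arr[3]=25
Total: 4 comparisons


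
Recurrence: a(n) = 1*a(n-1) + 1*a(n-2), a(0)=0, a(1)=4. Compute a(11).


Build bottom-up:
...a(9)=136, a(10)=220, a(11)=1*220+1*136=356


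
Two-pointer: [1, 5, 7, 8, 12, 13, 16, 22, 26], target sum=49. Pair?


Two pointers: lo=0, hi=8
No pair sums to 49


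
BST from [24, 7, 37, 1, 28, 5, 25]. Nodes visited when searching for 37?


BST root = 24
Search for 37: compare at each node
Path: [24, 37]


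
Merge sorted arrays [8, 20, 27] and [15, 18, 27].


Compare heads, take smaller each step.
Merged: [8, 15, 18, 20, 27, 27]


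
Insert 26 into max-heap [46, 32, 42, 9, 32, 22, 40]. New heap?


Append 26: [46, 32, 42, 9, 32, 22, 40, 26]
Bubble up: swap idx 7(26) with idx 3(9)
Result: [46, 32, 42, 26, 32, 22, 40, 9]


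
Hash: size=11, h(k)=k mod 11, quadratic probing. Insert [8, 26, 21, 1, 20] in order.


Insertions: 8->slot 8; 26->slot 4; 21->slot 10; 1->slot 1; 20->slot 9
Table: [None, 1, None, None, 26, None, None, None, 8, 20, 21]


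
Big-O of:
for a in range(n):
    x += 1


Per nesting level: O(n) = O(n)
Complexity: O(n)


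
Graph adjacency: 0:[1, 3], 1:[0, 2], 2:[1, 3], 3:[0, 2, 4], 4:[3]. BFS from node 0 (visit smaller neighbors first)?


BFS queue: start with [0]
Visit order: [0, 1, 3, 2, 4]


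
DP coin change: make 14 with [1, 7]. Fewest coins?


dp[0]=0; dp[i]=1+min(dp[i-c] for c in coins)
...dp[9]=3, dp[10]=4, dp[11]=5, dp[12]=6, dp[13]=7, dp[14]=2
Minimum coins for 14 = 2


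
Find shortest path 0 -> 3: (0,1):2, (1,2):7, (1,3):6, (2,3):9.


Dijkstra from 0:
Distances: {0: 0, 1: 2, 2: 9, 3: 8}
Shortest distance to 3 = 8, path = [0, 1, 3]


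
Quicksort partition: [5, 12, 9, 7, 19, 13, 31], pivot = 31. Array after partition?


Elements <= 31 go left of pivot.
Result: [5, 12, 9, 7, 19, 13, 31], pivot at index 6


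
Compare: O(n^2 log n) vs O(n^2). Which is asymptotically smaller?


quadratic grows slower than n^2 log n
O(n^2) is asymptotically smaller; O(n^2 log n) grows faster


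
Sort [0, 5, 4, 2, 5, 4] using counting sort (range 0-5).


Count array: [1, 0, 1, 0, 2, 2]
Reconstruct: [0, 2, 4, 4, 5, 5]


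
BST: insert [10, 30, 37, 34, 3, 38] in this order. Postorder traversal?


Root = 10; build tree by BST insertion.
Postorder traversal: [3, 34, 38, 37, 30, 10]


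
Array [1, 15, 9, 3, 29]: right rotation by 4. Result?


Right rotate by 4: [15, 9, 3, 29, 1]


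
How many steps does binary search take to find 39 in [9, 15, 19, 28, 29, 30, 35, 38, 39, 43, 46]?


Search for 39:
[0,10] mid=5 arr[5]=30
[6,10] mid=8 arr[8]=39
Total: 2 comparisons


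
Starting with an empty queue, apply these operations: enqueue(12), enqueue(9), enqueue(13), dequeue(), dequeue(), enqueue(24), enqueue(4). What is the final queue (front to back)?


enqueue(12) -> [12]
enqueue(9) -> [12, 9]
enqueue(13) -> [12, 9, 13]
dequeue() returns 12 -> [9, 13]
dequeue() returns 9 -> [13]
enqueue(24) -> [13, 24]
enqueue(4) -> [13, 24, 4]
Final queue (front to back): [13, 24, 4]


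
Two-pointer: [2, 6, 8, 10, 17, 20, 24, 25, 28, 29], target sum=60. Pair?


Two pointers: lo=0, hi=9
No pair sums to 60


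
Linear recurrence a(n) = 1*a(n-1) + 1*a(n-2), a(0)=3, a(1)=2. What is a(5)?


Build bottom-up:
...a(3)=7, a(4)=12, a(5)=1*12+1*7=19


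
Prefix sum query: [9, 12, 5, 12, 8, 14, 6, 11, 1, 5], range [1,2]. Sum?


Prefix sums: [0, 9, 21, 26, 38, 46, 60, 66, 77, 78, 83]
Sum[1..2] = prefix[3] - prefix[1] = 26 - 9 = 17


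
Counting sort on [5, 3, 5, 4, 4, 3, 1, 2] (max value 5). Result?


Count array: [0, 1, 1, 2, 2, 2]
Reconstruct: [1, 2, 3, 3, 4, 4, 5, 5]


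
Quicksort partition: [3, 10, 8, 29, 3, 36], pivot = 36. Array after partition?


Elements <= 36 go left of pivot.
Result: [3, 10, 8, 29, 3, 36], pivot at index 5


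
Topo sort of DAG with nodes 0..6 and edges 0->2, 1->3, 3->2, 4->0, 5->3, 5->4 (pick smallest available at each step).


Kahn's algorithm, process smallest node first
Order: [1, 5, 3, 4, 0, 2, 6]


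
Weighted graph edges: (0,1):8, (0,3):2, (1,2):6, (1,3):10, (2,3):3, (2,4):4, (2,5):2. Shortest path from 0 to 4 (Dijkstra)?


Dijkstra from 0:
Distances: {0: 0, 1: 8, 2: 5, 3: 2, 4: 9, 5: 7}
Shortest distance to 4 = 9, path = [0, 3, 2, 4]


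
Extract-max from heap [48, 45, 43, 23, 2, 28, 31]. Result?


Max = 48
Replace root with last, heapify down
Resulting heap: [45, 31, 43, 23, 2, 28]


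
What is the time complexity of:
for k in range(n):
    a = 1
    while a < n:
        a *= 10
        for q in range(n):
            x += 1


Per nesting level: O(n) * O(log n) * O(n) = O(n^2 log n)
Complexity: O(n^2 log n)


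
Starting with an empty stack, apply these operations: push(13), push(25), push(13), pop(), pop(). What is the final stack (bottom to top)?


push(13) -> [13]
push(25) -> [13, 25]
push(13) -> [13, 25, 13]
pop() returns 13 -> [13, 25]
pop() returns 25 -> [13]
Final stack (bottom to top): [13]


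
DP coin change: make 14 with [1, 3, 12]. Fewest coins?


dp[0]=0; dp[i]=1+min(dp[i-c] for c in coins)
...dp[9]=3, dp[10]=4, dp[11]=5, dp[12]=1, dp[13]=2, dp[14]=3
Minimum coins for 14 = 3


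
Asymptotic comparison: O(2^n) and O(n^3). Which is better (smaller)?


cubic grows slower than exponential
O(n^3) is asymptotically smaller; O(2^n) grows faster


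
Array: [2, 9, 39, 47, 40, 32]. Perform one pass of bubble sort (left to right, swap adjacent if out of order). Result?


After one pass: [2, 9, 39, 40, 32, 47]


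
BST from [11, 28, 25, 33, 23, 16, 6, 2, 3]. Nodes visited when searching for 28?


BST root = 11
Search for 28: compare at each node
Path: [11, 28]


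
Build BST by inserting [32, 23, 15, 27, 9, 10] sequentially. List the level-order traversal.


Root = 32; build tree by BST insertion.
Level-Order traversal: [32, 23, 15, 27, 9, 10]


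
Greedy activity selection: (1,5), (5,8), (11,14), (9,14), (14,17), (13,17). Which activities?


Greedy: pick earliest-ending, then skip overlaps.
Selected (4 activities): [(1, 5), (5, 8), (11, 14), (14, 17)]


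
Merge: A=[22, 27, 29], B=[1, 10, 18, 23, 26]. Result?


Compare heads, take smaller each step.
Merged: [1, 10, 18, 22, 23, 26, 27, 29]


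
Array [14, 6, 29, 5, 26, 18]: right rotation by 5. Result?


Right rotate by 5: [6, 29, 5, 26, 18, 14]


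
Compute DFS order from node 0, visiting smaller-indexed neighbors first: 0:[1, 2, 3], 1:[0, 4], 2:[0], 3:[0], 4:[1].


DFS stack-based: start with [0]
Visit order: [0, 1, 4, 2, 3]


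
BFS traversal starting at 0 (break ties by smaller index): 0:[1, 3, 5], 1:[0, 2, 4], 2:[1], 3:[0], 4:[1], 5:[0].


BFS queue: start with [0]
Visit order: [0, 1, 3, 5, 2, 4]


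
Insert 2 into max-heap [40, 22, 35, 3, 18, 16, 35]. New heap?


Append 2: [40, 22, 35, 3, 18, 16, 35, 2]
Bubble up: no swaps needed
Result: [40, 22, 35, 3, 18, 16, 35, 2]


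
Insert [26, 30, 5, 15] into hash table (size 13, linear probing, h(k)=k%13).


Insertions: 26->slot 0; 30->slot 4; 5->slot 5; 15->slot 2
Table: [26, None, 15, None, 30, 5, None, None, None, None, None, None, None]


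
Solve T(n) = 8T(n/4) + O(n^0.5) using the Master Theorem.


a=8, b=4, c=0.5. log_4(8)=1.5 > c=0.5. Case 1: O(n^log_b(a)) = O(n^1.500)
Complexity: O(n^1.500)


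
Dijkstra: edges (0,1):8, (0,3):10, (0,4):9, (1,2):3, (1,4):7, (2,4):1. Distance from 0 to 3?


Dijkstra from 0:
Distances: {0: 0, 1: 8, 2: 10, 3: 10, 4: 9}
Shortest distance to 3 = 10, path = [0, 3]


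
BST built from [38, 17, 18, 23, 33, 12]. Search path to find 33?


BST root = 38
Search for 33: compare at each node
Path: [38, 17, 18, 23, 33]


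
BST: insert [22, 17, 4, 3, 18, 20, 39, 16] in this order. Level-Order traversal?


Root = 22; build tree by BST insertion.
Level-Order traversal: [22, 17, 39, 4, 18, 3, 16, 20]


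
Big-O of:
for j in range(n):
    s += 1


Per nesting level: O(n) = O(n)
Complexity: O(n)


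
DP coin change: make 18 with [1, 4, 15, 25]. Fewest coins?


dp[0]=0; dp[i]=1+min(dp[i-c] for c in coins)
...dp[13]=4, dp[14]=5, dp[15]=1, dp[16]=2, dp[17]=3, dp[18]=4
Minimum coins for 18 = 4


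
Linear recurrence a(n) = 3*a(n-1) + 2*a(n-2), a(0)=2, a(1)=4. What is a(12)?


Build bottom-up:
...a(10)=408040, a(11)=1453256, a(12)=3*1453256+2*408040=5175848


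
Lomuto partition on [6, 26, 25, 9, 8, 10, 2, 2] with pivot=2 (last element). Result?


Elements <= 2 go left of pivot.
Result: [2, 2, 25, 9, 8, 10, 6, 26], pivot at index 1


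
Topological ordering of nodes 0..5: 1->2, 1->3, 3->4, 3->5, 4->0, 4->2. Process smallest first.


Kahn's algorithm, process smallest node first
Order: [1, 3, 4, 0, 2, 5]


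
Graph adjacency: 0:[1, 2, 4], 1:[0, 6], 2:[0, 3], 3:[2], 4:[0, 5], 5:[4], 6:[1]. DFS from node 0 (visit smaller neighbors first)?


DFS stack-based: start with [0]
Visit order: [0, 1, 6, 2, 3, 4, 5]


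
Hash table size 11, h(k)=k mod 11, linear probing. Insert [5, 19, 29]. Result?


Insertions: 5->slot 5; 19->slot 8; 29->slot 7
Table: [None, None, None, None, None, 5, None, 29, 19, None, None]


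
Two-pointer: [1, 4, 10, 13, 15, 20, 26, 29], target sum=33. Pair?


Two pointers: lo=0, hi=7
Found pair: (4, 29) summing to 33


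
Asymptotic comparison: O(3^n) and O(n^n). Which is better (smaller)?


exponential (base 3) grows slower than n^n
O(3^n) is asymptotically smaller; O(n^n) grows faster


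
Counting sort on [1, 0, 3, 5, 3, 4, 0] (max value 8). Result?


Count array: [2, 1, 0, 2, 1, 1, 0, 0, 0]
Reconstruct: [0, 0, 1, 3, 3, 4, 5]


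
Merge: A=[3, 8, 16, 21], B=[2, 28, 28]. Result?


Compare heads, take smaller each step.
Merged: [2, 3, 8, 16, 21, 28, 28]


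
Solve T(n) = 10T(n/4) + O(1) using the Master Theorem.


a=10, b=4, c=0. log_4(10)=1.661 > c=0. Case 1: O(n^log_b(a)) = O(n^1.661)
Complexity: O(n^1.661)


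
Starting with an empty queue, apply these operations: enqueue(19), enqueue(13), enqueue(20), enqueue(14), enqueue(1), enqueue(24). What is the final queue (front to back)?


enqueue(19) -> [19]
enqueue(13) -> [19, 13]
enqueue(20) -> [19, 13, 20]
enqueue(14) -> [19, 13, 20, 14]
enqueue(1) -> [19, 13, 20, 14, 1]
enqueue(24) -> [19, 13, 20, 14, 1, 24]
Final queue (front to back): [19, 13, 20, 14, 1, 24]


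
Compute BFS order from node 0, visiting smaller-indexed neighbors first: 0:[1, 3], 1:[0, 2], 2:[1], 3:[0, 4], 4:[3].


BFS queue: start with [0]
Visit order: [0, 1, 3, 2, 4]


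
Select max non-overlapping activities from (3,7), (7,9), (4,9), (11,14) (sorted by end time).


Greedy: pick earliest-ending, then skip overlaps.
Selected (3 activities): [(3, 7), (7, 9), (11, 14)]


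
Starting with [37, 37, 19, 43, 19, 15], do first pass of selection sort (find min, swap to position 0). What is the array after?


After one pass: [15, 37, 19, 43, 19, 37]


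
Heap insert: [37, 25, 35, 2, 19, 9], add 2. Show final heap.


Append 2: [37, 25, 35, 2, 19, 9, 2]
Bubble up: no swaps needed
Result: [37, 25, 35, 2, 19, 9, 2]


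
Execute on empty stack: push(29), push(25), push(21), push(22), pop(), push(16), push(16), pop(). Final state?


push(29) -> [29]
push(25) -> [29, 25]
push(21) -> [29, 25, 21]
push(22) -> [29, 25, 21, 22]
pop() returns 22 -> [29, 25, 21]
push(16) -> [29, 25, 21, 16]
push(16) -> [29, 25, 21, 16, 16]
pop() returns 16 -> [29, 25, 21, 16]
Final stack (bottom to top): [29, 25, 21, 16]


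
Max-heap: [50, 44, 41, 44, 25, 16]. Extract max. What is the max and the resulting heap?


Max = 50
Replace root with last, heapify down
Resulting heap: [44, 44, 41, 16, 25]


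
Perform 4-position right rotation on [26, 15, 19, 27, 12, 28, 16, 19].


Right rotate by 4: [12, 28, 16, 19, 26, 15, 19, 27]


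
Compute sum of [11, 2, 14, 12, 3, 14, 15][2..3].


Prefix sums: [0, 11, 13, 27, 39, 42, 56, 71]
Sum[2..3] = prefix[4] - prefix[2] = 39 - 13 = 26


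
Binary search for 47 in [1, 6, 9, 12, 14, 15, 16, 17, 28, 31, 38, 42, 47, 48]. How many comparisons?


Search for 47:
[0,13] mid=6 arr[6]=16
[7,13] mid=10 arr[10]=38
[11,13] mid=12 arr[12]=47
Total: 3 comparisons


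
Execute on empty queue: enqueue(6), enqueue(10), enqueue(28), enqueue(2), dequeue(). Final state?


enqueue(6) -> [6]
enqueue(10) -> [6, 10]
enqueue(28) -> [6, 10, 28]
enqueue(2) -> [6, 10, 28, 2]
dequeue() returns 6 -> [10, 28, 2]
Final queue (front to back): [10, 28, 2]


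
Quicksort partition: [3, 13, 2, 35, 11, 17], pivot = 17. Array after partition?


Elements <= 17 go left of pivot.
Result: [3, 13, 2, 11, 17, 35], pivot at index 4


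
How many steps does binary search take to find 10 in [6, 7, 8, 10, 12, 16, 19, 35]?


Search for 10:
[0,7] mid=3 arr[3]=10
Total: 1 comparisons


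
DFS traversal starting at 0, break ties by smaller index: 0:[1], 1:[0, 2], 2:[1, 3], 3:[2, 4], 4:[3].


DFS stack-based: start with [0]
Visit order: [0, 1, 2, 3, 4]


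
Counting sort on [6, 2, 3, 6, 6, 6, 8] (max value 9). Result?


Count array: [0, 0, 1, 1, 0, 0, 4, 0, 1, 0]
Reconstruct: [2, 3, 6, 6, 6, 6, 8]


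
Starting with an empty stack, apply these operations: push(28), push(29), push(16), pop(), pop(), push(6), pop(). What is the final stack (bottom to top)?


push(28) -> [28]
push(29) -> [28, 29]
push(16) -> [28, 29, 16]
pop() returns 16 -> [28, 29]
pop() returns 29 -> [28]
push(6) -> [28, 6]
pop() returns 6 -> [28]
Final stack (bottom to top): [28]


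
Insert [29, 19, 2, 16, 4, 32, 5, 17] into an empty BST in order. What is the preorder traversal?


Root = 29; build tree by BST insertion.
Preorder traversal: [29, 19, 2, 16, 4, 5, 17, 32]


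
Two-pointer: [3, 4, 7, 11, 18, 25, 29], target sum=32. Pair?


Two pointers: lo=0, hi=6
Found pair: (3, 29) summing to 32


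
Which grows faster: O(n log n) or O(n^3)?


linearithmic grows slower than cubic
O(n log n) is asymptotically smaller; O(n^3) grows faster


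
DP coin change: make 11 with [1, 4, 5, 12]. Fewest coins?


dp[0]=0; dp[i]=1+min(dp[i-c] for c in coins)
...dp[6]=2, dp[7]=3, dp[8]=2, dp[9]=2, dp[10]=2, dp[11]=3
Minimum coins for 11 = 3


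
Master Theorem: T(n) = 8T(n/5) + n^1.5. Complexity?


a=8, b=5, c=1.5. log_5(8)=1.292 < c=1.5. Case 3: O(n^c) = O(n^1.500)
Complexity: O(n^1.500)


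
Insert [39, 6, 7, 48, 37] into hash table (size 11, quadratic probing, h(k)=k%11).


Insertions: 39->slot 6; 6->slot 7; 7->slot 8; 48->slot 4; 37->slot 5
Table: [None, None, None, None, 48, 37, 39, 6, 7, None, None]


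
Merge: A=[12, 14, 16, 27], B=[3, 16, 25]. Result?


Compare heads, take smaller each step.
Merged: [3, 12, 14, 16, 16, 25, 27]


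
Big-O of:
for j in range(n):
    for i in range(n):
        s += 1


Per nesting level: O(n) * O(n) = O(n^2)
Complexity: O(n^2)


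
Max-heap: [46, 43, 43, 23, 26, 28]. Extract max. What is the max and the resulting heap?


Max = 46
Replace root with last, heapify down
Resulting heap: [43, 28, 43, 23, 26]


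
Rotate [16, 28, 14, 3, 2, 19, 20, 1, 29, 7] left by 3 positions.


Left rotate by 3: [3, 2, 19, 20, 1, 29, 7, 16, 28, 14]


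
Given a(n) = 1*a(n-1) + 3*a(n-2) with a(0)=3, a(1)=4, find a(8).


Build bottom-up:
...a(6)=331, a(7)=748, a(8)=1*748+3*331=1741


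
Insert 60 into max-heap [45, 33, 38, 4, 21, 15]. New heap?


Append 60: [45, 33, 38, 4, 21, 15, 60]
Bubble up: swap idx 6(60) with idx 2(38); swap idx 2(60) with idx 0(45)
Result: [60, 33, 45, 4, 21, 15, 38]


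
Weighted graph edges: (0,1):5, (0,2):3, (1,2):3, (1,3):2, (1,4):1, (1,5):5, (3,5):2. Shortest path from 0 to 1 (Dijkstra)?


Dijkstra from 0:
Distances: {0: 0, 1: 5, 2: 3, 3: 7, 4: 6, 5: 9}
Shortest distance to 1 = 5, path = [0, 1]


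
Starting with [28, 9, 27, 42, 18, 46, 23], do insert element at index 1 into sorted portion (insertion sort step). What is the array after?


After one pass: [9, 28, 27, 42, 18, 46, 23]


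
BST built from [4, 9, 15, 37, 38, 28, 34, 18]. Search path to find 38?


BST root = 4
Search for 38: compare at each node
Path: [4, 9, 15, 37, 38]


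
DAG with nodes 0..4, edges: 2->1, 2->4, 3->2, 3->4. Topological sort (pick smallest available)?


Kahn's algorithm, process smallest node first
Order: [0, 3, 2, 1, 4]


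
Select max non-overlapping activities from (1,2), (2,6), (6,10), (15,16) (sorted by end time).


Greedy: pick earliest-ending, then skip overlaps.
Selected (4 activities): [(1, 2), (2, 6), (6, 10), (15, 16)]


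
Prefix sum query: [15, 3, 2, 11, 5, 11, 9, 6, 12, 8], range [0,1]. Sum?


Prefix sums: [0, 15, 18, 20, 31, 36, 47, 56, 62, 74, 82]
Sum[0..1] = prefix[2] - prefix[0] = 18 - 0 = 18


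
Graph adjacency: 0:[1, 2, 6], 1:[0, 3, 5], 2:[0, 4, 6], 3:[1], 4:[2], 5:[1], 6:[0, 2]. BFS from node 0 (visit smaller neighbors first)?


BFS queue: start with [0]
Visit order: [0, 1, 2, 6, 3, 5, 4]


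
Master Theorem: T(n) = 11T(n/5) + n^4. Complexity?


a=11, b=5, c=4. log_5(11)=1.490 < c=4. Case 3: O(n^c) = O(n^4)
Complexity: O(n^4)


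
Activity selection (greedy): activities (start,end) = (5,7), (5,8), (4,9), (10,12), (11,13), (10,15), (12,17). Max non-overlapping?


Greedy: pick earliest-ending, then skip overlaps.
Selected (3 activities): [(5, 7), (10, 12), (12, 17)]


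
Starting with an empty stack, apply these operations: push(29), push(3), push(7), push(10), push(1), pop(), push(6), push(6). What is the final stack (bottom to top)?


push(29) -> [29]
push(3) -> [29, 3]
push(7) -> [29, 3, 7]
push(10) -> [29, 3, 7, 10]
push(1) -> [29, 3, 7, 10, 1]
pop() returns 1 -> [29, 3, 7, 10]
push(6) -> [29, 3, 7, 10, 6]
push(6) -> [29, 3, 7, 10, 6, 6]
Final stack (bottom to top): [29, 3, 7, 10, 6, 6]


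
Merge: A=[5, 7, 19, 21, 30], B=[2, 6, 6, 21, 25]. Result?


Compare heads, take smaller each step.
Merged: [2, 5, 6, 6, 7, 19, 21, 21, 25, 30]


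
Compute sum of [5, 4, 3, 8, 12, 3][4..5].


Prefix sums: [0, 5, 9, 12, 20, 32, 35]
Sum[4..5] = prefix[6] - prefix[4] = 35 - 20 = 15


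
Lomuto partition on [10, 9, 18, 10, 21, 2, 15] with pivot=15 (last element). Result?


Elements <= 15 go left of pivot.
Result: [10, 9, 10, 2, 15, 18, 21], pivot at index 4


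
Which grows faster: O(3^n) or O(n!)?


exponential (base 3) grows slower than factorial
O(3^n) is asymptotically smaller; O(n!) grows faster


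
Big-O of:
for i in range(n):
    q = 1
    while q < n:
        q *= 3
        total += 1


Per nesting level: O(n) * O(log n) = O(n log n)
Complexity: O(n log n)


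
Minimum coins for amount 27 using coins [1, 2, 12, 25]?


dp[0]=0; dp[i]=1+min(dp[i-c] for c in coins)
...dp[22]=6, dp[23]=7, dp[24]=2, dp[25]=1, dp[26]=2, dp[27]=2
Minimum coins for 27 = 2


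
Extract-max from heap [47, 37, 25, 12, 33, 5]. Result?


Max = 47
Replace root with last, heapify down
Resulting heap: [37, 33, 25, 12, 5]
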